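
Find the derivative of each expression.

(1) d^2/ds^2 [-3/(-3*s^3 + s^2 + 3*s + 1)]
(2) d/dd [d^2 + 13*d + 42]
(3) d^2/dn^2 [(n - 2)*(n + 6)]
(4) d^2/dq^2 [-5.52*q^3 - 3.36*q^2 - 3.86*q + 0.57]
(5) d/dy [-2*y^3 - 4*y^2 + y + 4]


(1) = 6*((1 - 9*s)*(-3*s^3 + s^2 + 3*s + 1) - (-9*s^2 + 2*s + 3)^2)/(-3*s^3 + s^2 + 3*s + 1)^3
(2) = 2*d + 13
(3) = 2
(4) = -33.12*q - 6.72
(5) = -6*y^2 - 8*y + 1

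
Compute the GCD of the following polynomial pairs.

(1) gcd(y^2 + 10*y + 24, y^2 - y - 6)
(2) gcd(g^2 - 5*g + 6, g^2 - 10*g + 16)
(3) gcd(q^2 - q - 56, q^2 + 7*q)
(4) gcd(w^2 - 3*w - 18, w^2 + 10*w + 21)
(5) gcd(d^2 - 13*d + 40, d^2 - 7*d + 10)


(1) = 1
(2) = g - 2
(3) = q + 7
(4) = gcd((w - 6)*(w + 3), (w + 3)*(w + 7)) = w + 3
(5) = gcd((d - 8)*(d - 5), (d - 5)*(d - 2)) = d - 5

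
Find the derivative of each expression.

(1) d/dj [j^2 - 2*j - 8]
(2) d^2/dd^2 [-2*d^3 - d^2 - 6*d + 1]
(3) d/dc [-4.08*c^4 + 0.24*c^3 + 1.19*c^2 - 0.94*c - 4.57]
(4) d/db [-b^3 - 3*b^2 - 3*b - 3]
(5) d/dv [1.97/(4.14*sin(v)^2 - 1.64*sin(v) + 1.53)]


(1) = 2*j - 2
(2) = -12*d - 2
(3) = -16.32*c^3 + 0.72*c^2 + 2.38*c - 0.94
(4) = -3*b^2 - 6*b - 3
(5) = (3.2308 - 16.3116*sin(v))*cos(v)/(4.14*sin(v)^2 - 1.64*sin(v) + 1.53)^2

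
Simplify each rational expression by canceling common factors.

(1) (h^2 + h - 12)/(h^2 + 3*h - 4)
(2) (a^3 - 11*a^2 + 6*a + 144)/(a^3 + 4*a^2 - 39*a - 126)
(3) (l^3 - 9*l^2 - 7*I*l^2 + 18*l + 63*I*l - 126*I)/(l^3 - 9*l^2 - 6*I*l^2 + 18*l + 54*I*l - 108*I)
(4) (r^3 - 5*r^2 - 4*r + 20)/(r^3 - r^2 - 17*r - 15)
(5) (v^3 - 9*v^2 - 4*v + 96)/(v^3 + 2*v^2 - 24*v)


(1) = (h - 3)/(h - 1)
(2) = (a - 8)/(a + 7)
(3) = (l - 7*I)/(l - 6*I)
(4) = (r^2 - 4)/(r^2 + 4*r + 3)
(5) = (v^2 - 5*v - 24)/(v^2 + 6*v)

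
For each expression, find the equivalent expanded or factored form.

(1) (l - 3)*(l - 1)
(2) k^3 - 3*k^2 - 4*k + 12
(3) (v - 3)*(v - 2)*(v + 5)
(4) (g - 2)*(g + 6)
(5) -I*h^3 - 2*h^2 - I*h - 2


(1) = l^2 - 4*l + 3
(2) = (k - 3)*(k - 2)*(k + 2)
(3) = v^3 - 19*v + 30
(4) = g^2 + 4*g - 12
(5) = (h - 2*I)*(h - I)*(-I*h + 1)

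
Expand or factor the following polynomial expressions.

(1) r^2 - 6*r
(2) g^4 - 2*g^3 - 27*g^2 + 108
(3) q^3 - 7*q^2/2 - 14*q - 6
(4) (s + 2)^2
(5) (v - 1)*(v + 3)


(1) = r*(r - 6)
(2) = (g - 6)*(g - 2)*(g + 3)^2
(3) = (q - 6)*(q + 1/2)*(q + 2)
(4) = s^2 + 4*s + 4
(5) = v^2 + 2*v - 3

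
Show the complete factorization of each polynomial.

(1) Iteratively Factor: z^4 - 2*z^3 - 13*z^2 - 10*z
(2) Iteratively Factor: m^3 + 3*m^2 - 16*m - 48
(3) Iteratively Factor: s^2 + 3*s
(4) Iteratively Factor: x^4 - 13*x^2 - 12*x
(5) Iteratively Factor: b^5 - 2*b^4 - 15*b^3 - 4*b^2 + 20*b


(1) = (z - 5)*(z^3 + 3*z^2 + 2*z) = (z - 5)*(z + 2)*(z^2 + z) = (z - 5)*(z + 1)*(z + 2)*(z)
(2) = (m + 4)*(m^2 - m - 12) = (m - 4)*(m + 4)*(m + 3)
(3) = (s)*(s + 3)
(4) = (x - 4)*(x^3 + 4*x^2 + 3*x) = x*(x - 4)*(x^2 + 4*x + 3) = x*(x - 4)*(x + 3)*(x + 1)
(5) = (b)*(b^4 - 2*b^3 - 15*b^2 - 4*b + 20) = b*(b - 5)*(b^3 + 3*b^2 - 4) = b*(b - 5)*(b + 2)*(b^2 + b - 2) = b*(b - 5)*(b + 2)^2*(b - 1)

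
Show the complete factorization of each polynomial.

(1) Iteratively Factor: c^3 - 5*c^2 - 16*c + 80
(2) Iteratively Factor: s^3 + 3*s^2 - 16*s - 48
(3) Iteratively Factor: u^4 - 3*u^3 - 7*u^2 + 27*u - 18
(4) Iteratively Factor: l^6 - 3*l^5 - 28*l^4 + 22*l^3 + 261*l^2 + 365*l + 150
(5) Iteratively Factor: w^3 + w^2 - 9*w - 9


(1) = (c - 4)*(c^2 - c - 20) = (c - 4)*(c + 4)*(c - 5)
(2) = (s + 4)*(s^2 - s - 12) = (s + 3)*(s + 4)*(s - 4)
(3) = (u - 1)*(u^3 - 2*u^2 - 9*u + 18) = (u - 2)*(u - 1)*(u^2 - 9) = (u - 3)*(u - 2)*(u - 1)*(u + 3)
(4) = (l + 1)*(l^5 - 4*l^4 - 24*l^3 + 46*l^2 + 215*l + 150) = (l + 1)*(l + 3)*(l^4 - 7*l^3 - 3*l^2 + 55*l + 50) = (l - 5)*(l + 1)*(l + 3)*(l^3 - 2*l^2 - 13*l - 10) = (l - 5)*(l + 1)^2*(l + 3)*(l^2 - 3*l - 10) = (l - 5)*(l + 1)^2*(l + 2)*(l + 3)*(l - 5)
(5) = (w + 1)*(w^2 - 9) = (w - 3)*(w + 1)*(w + 3)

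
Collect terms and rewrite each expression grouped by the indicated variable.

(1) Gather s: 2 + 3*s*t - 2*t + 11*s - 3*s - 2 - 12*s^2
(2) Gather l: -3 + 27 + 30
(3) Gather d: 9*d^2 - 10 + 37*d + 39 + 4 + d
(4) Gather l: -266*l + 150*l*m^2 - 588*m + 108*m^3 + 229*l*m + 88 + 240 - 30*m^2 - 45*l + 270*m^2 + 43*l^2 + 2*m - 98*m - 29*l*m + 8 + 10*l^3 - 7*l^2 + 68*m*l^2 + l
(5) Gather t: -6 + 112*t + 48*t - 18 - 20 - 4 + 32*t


(1) = -12*s^2 + s*(3*t + 8) - 2*t
(2) = 54
(3) = 9*d^2 + 38*d + 33
(4) = 10*l^3 + l^2*(68*m + 36) + l*(150*m^2 + 200*m - 310) + 108*m^3 + 240*m^2 - 684*m + 336
(5) = 192*t - 48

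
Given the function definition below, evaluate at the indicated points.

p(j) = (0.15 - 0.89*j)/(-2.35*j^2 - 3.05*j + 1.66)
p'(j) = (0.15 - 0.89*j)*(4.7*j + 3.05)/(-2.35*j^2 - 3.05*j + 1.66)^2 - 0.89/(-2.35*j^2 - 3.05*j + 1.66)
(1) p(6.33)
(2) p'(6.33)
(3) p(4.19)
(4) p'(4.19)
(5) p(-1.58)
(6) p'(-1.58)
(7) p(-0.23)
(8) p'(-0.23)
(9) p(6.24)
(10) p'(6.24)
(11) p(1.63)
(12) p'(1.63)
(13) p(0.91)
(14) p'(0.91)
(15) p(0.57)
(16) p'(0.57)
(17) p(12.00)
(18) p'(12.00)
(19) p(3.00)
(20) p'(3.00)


(1) = 0.05
(2) = -0.01
(3) = 0.07
(4) = -0.01
(5) = 2.54
(6) = -19.61
(7) = 0.16
(8) = -0.26
(9) = 0.05
(10) = -0.01
(11) = 0.14
(12) = -0.06
(13) = 0.22
(14) = -0.23
(15) = 0.42
(16) = -1.83
(17) = 0.03
(18) = -0.00
(19) = 0.09
(20) = -0.02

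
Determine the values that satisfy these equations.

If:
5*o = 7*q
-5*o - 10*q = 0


Then:
o = 0
q = 0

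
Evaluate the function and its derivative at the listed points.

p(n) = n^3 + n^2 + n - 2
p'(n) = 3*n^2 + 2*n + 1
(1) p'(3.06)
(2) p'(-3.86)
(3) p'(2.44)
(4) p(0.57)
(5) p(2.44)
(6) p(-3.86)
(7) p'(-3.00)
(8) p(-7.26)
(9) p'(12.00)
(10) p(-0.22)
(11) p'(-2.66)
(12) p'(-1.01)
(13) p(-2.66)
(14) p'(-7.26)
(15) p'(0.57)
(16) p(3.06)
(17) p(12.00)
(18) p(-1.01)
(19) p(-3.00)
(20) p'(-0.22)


(1) = 35.21
(2) = 37.98
(3) = 23.74
(4) = -0.92
(5) = 20.92
(6) = -48.47
(7) = 22.00
(8) = -339.21
(9) = 457.00
(10) = -2.18
(11) = 16.91
(12) = 2.04
(13) = -16.41
(14) = 144.60
(15) = 3.11
(16) = 39.08
(17) = 1882.00
(18) = -3.02
(19) = -23.00
(20) = 0.71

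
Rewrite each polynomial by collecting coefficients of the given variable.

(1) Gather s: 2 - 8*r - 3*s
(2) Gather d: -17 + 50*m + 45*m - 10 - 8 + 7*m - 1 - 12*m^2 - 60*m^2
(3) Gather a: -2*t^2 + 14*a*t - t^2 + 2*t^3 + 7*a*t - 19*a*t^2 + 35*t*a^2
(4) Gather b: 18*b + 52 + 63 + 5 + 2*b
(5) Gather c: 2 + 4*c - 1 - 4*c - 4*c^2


(1) = -8*r - 3*s + 2
(2) = -72*m^2 + 102*m - 36
(3) = 35*a^2*t + a*(-19*t^2 + 21*t) + 2*t^3 - 3*t^2
(4) = 20*b + 120
(5) = 1 - 4*c^2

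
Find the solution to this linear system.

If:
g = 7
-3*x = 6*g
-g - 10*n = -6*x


Then:
g = 7
n = -91/10
x = -14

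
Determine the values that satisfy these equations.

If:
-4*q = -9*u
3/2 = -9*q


Then:
q = -1/6
u = -2/27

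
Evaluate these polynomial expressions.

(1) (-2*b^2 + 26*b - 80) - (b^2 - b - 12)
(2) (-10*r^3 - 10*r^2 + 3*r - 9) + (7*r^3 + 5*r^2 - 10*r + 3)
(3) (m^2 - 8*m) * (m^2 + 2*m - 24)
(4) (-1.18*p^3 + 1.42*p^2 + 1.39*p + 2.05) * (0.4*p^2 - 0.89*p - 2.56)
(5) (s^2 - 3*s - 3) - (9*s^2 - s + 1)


(1) = -3*b^2 + 27*b - 68
(2) = -3*r^3 - 5*r^2 - 7*r - 6
(3) = m^4 - 6*m^3 - 40*m^2 + 192*m
(4) = -0.472*p^5 + 1.6182*p^4 + 2.313*p^3 - 4.0523*p^2 - 5.3829*p - 5.248
(5) = -8*s^2 - 2*s - 4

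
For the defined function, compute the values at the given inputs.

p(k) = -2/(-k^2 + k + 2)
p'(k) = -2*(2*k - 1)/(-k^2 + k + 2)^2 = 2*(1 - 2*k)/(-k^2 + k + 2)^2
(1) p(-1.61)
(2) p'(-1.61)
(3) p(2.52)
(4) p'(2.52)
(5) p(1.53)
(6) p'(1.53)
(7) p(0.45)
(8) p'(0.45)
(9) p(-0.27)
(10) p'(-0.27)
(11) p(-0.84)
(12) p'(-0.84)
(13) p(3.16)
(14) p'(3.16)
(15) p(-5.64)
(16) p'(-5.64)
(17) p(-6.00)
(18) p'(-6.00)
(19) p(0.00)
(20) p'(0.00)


(1) = 0.91
(2) = 1.74
(3) = 1.09
(4) = -2.41
(5) = -1.68
(6) = -2.91
(7) = -0.89
(8) = 0.04
(9) = -1.21
(10) = 1.12
(11) = -4.40
(12) = 25.96
(13) = 0.41
(14) = -0.46
(15) = 0.06
(16) = 0.02
(17) = 0.05
(18) = 0.02
(19) = -1.00
(20) = 0.50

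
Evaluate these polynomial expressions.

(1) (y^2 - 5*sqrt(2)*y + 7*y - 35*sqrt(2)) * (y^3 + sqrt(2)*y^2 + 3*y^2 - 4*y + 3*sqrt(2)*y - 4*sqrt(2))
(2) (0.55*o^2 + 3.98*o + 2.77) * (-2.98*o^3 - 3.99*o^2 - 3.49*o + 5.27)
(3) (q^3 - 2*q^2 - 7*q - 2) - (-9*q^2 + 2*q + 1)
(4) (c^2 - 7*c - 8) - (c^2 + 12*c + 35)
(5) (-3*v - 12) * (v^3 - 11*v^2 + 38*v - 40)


(1) = y^5 - 4*sqrt(2)*y^4 + 10*y^4 - 40*sqrt(2)*y^3 + 7*y^3 - 128*y^2 - 68*sqrt(2)*y^2 - 170*y + 112*sqrt(2)*y + 280
(2) = -1.639*o^5 - 14.0549*o^4 - 26.0543*o^3 - 22.044*o^2 + 11.3073*o + 14.5979
(3) = q^3 + 7*q^2 - 9*q - 3
(4) = -19*c - 43
(5) = -3*v^4 + 21*v^3 + 18*v^2 - 336*v + 480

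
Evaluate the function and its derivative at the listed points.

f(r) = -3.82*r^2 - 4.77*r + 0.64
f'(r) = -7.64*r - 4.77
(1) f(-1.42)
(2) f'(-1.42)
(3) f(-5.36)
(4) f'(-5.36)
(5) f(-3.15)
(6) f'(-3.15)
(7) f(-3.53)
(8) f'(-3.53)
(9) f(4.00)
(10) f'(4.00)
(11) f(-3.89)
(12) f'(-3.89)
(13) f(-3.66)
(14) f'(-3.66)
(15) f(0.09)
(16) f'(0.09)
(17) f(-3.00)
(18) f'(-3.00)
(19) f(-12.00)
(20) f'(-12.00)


(1) = -0.29
(2) = 6.08
(3) = -83.54
(4) = 36.18
(5) = -22.24
(6) = 19.30
(7) = -30.12
(8) = 22.20
(9) = -79.56
(10) = -35.33
(11) = -38.61
(12) = 24.95
(13) = -33.07
(14) = 23.19
(15) = 0.18
(16) = -5.46
(17) = -19.43
(18) = 18.15
(19) = -492.20
(20) = 86.91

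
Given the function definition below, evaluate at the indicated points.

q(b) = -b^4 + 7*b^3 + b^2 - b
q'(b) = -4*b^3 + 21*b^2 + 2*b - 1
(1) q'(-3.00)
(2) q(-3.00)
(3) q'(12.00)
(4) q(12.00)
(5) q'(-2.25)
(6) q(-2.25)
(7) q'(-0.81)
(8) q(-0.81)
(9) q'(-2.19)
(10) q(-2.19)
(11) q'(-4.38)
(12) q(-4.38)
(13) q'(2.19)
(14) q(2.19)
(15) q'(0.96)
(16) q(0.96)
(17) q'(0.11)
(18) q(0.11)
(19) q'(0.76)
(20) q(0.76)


(1) = 290.00
(2) = -258.00
(3) = -3865.00
(4) = -8508.00
(5) = 146.38
(6) = -98.05
(7) = 13.28
(8) = -2.68
(9) = 137.35
(10) = -89.54
(11) = 729.22
(12) = -932.67
(13) = 62.08
(14) = 53.13
(15) = 16.73
(16) = 5.31
(17) = -0.53
(18) = -0.09
(19) = 10.89
(20) = 2.56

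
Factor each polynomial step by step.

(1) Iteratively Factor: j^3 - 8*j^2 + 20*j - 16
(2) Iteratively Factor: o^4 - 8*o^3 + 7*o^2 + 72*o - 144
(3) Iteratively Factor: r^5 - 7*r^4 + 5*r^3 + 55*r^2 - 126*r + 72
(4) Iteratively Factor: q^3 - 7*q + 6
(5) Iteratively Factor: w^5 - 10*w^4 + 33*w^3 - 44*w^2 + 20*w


(1) = (j - 2)*(j^2 - 6*j + 8) = (j - 2)^2*(j - 4)
(2) = (o - 4)*(o^3 - 4*o^2 - 9*o + 36) = (o - 4)*(o + 3)*(o^2 - 7*o + 12) = (o - 4)^2*(o + 3)*(o - 3)
(3) = (r - 2)*(r^4 - 5*r^3 - 5*r^2 + 45*r - 36) = (r - 2)*(r + 3)*(r^3 - 8*r^2 + 19*r - 12) = (r - 2)*(r - 1)*(r + 3)*(r^2 - 7*r + 12) = (r - 3)*(r - 2)*(r - 1)*(r + 3)*(r - 4)
(4) = (q - 1)*(q^2 + q - 6) = (q - 1)*(q + 3)*(q - 2)
(5) = (w - 2)*(w^4 - 8*w^3 + 17*w^2 - 10*w) = (w - 2)*(w - 1)*(w^3 - 7*w^2 + 10*w) = w*(w - 2)*(w - 1)*(w^2 - 7*w + 10) = w*(w - 5)*(w - 2)*(w - 1)*(w - 2)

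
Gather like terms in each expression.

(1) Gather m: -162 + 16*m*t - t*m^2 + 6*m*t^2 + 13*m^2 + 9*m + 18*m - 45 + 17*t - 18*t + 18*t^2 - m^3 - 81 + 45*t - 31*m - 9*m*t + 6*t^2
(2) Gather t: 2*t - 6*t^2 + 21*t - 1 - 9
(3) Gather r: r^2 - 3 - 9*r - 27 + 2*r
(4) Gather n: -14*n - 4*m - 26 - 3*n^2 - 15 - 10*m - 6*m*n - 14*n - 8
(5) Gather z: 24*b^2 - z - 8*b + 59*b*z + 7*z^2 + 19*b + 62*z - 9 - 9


(1) = -m^3 + m^2*(13 - t) + m*(6*t^2 + 7*t - 4) + 24*t^2 + 44*t - 288
(2) = -6*t^2 + 23*t - 10
(3) = r^2 - 7*r - 30
(4) = -14*m - 3*n^2 + n*(-6*m - 28) - 49
(5) = 24*b^2 + 11*b + 7*z^2 + z*(59*b + 61) - 18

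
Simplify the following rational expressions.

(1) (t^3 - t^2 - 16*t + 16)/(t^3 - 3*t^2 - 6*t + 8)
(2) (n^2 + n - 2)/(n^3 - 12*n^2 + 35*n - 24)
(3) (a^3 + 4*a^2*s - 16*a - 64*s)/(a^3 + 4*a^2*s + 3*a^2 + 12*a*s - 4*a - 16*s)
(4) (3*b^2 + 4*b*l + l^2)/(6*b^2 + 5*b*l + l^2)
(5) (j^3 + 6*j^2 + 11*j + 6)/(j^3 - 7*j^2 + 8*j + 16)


(1) = (t + 4)/(t + 2)
(2) = (n + 2)/(n^2 - 11*n + 24)
(3) = (a - 4)/(a - 1)
(4) = (b + l)/(2*b + l)
(5) = (j^2 + 5*j + 6)/(j^2 - 8*j + 16)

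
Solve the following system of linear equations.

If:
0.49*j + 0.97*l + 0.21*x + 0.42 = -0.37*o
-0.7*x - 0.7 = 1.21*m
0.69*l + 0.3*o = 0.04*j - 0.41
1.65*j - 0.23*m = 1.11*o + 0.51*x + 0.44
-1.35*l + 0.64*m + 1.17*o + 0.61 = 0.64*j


Then:
j = 0.01
l = -0.39
m = -0.93
o = -0.46
x = 0.60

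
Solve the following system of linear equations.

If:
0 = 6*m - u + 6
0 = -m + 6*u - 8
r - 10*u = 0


Then:
m = -4/5
r = 12
u = 6/5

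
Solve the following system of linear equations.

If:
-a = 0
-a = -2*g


Then:
a = 0
g = 0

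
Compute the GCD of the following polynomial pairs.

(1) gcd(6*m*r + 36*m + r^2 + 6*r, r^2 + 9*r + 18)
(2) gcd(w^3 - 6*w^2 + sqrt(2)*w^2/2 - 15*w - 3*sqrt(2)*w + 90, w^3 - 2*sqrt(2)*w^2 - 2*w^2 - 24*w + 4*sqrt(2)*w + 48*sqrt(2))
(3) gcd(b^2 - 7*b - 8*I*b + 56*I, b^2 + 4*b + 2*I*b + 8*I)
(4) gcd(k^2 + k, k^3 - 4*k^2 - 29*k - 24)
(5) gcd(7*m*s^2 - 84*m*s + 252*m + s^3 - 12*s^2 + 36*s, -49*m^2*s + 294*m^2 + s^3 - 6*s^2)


(1) = r + 6
(2) = w - 6
(3) = 1
(4) = k + 1
(5) = gcd((7*m + s)*(s - 6)^2, (-7*m + s)*(7*m + s)*(s - 6)) = 7*m*s - 42*m + s^2 - 6*s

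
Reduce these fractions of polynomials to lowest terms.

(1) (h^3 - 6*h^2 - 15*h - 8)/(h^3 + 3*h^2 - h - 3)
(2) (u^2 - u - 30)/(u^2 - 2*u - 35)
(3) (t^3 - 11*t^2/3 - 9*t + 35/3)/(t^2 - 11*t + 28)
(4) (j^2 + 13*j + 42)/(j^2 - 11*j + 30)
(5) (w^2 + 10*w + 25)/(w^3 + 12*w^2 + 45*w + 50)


(1) = (h^2 - 7*h - 8)/(h^2 + 2*h - 3)
(2) = (u - 6)/(u - 7)
(3) = (3*t^3 - 11*t^2 - 27*t + 35)/(3*t^2 - 33*t + 84)
(4) = (j^2 + 13*j + 42)/(j^2 - 11*j + 30)
(5) = 1/(w + 2)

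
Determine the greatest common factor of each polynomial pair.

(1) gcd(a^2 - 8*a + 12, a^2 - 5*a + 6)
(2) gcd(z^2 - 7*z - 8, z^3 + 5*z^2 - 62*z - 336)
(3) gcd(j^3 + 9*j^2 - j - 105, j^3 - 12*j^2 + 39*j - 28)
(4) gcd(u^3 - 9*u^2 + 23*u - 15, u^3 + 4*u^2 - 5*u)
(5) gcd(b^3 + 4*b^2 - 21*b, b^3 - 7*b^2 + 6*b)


(1) = gcd((a - 6)*(a - 2), (a - 3)*(a - 2)) = a - 2
(2) = z - 8
(3) = gcd((j - 3)*(j + 5)*(j + 7), (j - 7)*(j - 4)*(j - 1)) = 1
(4) = gcd((u - 5)*(u - 3)*(u - 1), u*(u - 1)*(u + 5)) = u - 1
(5) = b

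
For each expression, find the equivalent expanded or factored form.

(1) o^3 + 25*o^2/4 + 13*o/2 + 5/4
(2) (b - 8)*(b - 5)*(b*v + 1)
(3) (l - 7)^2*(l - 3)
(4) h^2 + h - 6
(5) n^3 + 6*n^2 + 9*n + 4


(1) = (o + 1/4)*(o + 1)*(o + 5)
(2) = b^3*v - 13*b^2*v + b^2 + 40*b*v - 13*b + 40
(3) = l^3 - 17*l^2 + 91*l - 147
(4) = (h - 2)*(h + 3)
(5) = (n + 1)^2*(n + 4)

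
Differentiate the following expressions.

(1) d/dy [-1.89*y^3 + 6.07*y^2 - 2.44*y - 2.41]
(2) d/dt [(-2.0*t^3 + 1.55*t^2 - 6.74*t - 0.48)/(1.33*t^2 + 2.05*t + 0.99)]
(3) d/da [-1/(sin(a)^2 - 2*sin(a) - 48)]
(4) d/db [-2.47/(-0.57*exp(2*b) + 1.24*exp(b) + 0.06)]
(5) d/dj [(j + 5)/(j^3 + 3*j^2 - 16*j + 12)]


(1) = -5.67*y^2 + 12.14*y - 2.44
(2) = (-2.66*t^4 - 8.2*t^3 + 6.2017*t^2 + 4.3458*t - 5.6886)/(1.7689*t^4 + 5.453*t^3 + 6.8359*t^2 + 4.059*t + 0.9801)
(3) = 2*(sin(a) - 1)*cos(a)/((sin(a) - 8)^2*(sin(a) + 6)^2)
(4) = (3.0628 - 2.8158*exp(b))*exp(b)/(-0.57*exp(2*b) + 1.24*exp(b) + 0.06)^2
(5) = (j^3 + 3*j^2 - 16*j - (j + 5)*(3*j^2 + 6*j - 16) + 12)/(j^3 + 3*j^2 - 16*j + 12)^2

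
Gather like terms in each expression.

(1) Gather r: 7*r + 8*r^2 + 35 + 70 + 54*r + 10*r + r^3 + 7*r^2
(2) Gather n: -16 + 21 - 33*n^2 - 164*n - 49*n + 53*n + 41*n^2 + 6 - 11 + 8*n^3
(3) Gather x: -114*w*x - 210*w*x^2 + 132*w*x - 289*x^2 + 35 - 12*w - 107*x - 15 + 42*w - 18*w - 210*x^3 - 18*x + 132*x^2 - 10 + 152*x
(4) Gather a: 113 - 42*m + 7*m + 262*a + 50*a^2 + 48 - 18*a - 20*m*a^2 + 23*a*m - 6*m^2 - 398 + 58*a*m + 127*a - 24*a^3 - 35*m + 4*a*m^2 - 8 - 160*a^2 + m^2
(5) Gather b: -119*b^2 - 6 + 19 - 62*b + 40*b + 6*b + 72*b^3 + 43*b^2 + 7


(1) = r^3 + 15*r^2 + 71*r + 105
(2) = 8*n^3 + 8*n^2 - 160*n
(3) = 12*w - 210*x^3 + x^2*(-210*w - 157) + x*(18*w + 27) + 10
(4) = -24*a^3 + a^2*(-20*m - 110) + a*(4*m^2 + 81*m + 371) - 5*m^2 - 70*m - 245
(5) = 72*b^3 - 76*b^2 - 16*b + 20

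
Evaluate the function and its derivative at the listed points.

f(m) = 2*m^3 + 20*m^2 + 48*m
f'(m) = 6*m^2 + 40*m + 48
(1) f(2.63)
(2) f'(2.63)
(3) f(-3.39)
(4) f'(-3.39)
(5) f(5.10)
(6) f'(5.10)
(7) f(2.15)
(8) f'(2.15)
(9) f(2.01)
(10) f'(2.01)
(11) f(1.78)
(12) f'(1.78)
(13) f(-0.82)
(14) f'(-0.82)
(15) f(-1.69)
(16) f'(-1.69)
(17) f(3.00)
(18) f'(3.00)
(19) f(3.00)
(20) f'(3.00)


(1) = 300.96
(2) = 194.70
(3) = -10.79
(4) = -18.65
(5) = 1030.30
(6) = 408.06
(7) = 215.53
(8) = 161.74
(9) = 193.52
(10) = 152.64
(11) = 160.09
(12) = 138.21
(13) = -27.01
(14) = 19.23
(15) = -33.65
(16) = -2.46
(17) = 378.00
(18) = 222.00
(19) = 378.00
(20) = 222.00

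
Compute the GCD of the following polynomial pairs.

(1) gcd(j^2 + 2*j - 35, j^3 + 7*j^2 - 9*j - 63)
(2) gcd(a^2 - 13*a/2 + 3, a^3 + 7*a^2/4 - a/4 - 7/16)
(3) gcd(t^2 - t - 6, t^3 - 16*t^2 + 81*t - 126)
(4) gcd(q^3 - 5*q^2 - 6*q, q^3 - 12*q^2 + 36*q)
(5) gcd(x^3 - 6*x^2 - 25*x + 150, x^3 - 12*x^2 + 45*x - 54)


(1) = j + 7
(2) = gcd((a - 6)*(a - 1/2), (a - 1/2)*(a + 1/2)*(a + 7/4)) = a - 1/2
(3) = t - 3
(4) = gcd(q*(q - 6)*(q + 1), q*(q - 6)^2) = q^2 - 6*q
(5) = x - 6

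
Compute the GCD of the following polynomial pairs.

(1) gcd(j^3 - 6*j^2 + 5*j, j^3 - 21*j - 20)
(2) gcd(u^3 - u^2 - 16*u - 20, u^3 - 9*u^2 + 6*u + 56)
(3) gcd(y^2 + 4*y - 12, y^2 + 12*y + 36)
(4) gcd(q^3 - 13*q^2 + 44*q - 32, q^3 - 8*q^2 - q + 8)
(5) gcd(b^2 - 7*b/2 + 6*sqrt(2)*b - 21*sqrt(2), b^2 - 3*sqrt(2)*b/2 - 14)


(1) = j - 5
(2) = gcd((u - 5)*(u + 2)^2, (u - 7)*(u - 4)*(u + 2)) = u + 2
(3) = y + 6
(4) = gcd((q - 8)*(q - 4)*(q - 1), (q - 8)*(q - 1)*(q + 1)) = q^2 - 9*q + 8
(5) = 1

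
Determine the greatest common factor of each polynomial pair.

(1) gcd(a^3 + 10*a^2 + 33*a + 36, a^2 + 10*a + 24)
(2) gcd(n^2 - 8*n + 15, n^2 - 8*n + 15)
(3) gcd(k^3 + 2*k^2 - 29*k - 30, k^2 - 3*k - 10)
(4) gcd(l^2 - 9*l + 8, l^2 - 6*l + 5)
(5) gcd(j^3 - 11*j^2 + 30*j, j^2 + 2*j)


(1) = gcd((a + 3)^2*(a + 4), (a + 4)*(a + 6)) = a + 4
(2) = n^2 - 8*n + 15
(3) = gcd((k - 5)*(k + 1)*(k + 6), (k - 5)*(k + 2)) = k - 5
(4) = gcd((l - 8)*(l - 1), (l - 5)*(l - 1)) = l - 1
(5) = j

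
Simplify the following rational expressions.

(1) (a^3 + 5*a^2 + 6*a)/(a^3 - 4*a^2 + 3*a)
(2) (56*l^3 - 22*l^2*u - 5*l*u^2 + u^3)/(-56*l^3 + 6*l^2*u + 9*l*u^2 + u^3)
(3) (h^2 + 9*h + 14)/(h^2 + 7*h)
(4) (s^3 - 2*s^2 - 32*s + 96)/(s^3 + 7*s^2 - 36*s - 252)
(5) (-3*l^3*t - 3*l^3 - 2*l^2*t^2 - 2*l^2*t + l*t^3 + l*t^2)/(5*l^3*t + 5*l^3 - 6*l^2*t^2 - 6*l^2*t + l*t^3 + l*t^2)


(1) = (a^2 + 5*a + 6)/(a^2 - 4*a + 3)
(2) = (-7*l + u)/(7*l + u)
(3) = (h + 2)/h
(4) = (s^2 - 8*s + 16)/(s^2 + s - 42)
(5) = (-3*l^2 - 2*l*t + t^2)/(5*l^2 - 6*l*t + t^2)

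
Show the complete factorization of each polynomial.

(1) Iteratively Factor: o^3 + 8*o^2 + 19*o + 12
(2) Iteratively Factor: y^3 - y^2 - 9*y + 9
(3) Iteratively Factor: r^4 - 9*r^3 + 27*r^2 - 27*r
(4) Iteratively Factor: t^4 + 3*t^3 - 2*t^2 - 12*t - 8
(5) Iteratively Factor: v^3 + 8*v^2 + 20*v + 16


(1) = (o + 4)*(o^2 + 4*o + 3) = (o + 3)*(o + 4)*(o + 1)
(2) = (y + 3)*(y^2 - 4*y + 3) = (y - 1)*(y + 3)*(y - 3)
(3) = (r - 3)*(r^3 - 6*r^2 + 9*r) = (r - 3)^2*(r^2 - 3*r) = r*(r - 3)^2*(r - 3)
(4) = (t + 2)*(t^3 + t^2 - 4*t - 4) = (t - 2)*(t + 2)*(t^2 + 3*t + 2) = (t - 2)*(t + 1)*(t + 2)*(t + 2)
(5) = (v + 2)*(v^2 + 6*v + 8) = (v + 2)^2*(v + 4)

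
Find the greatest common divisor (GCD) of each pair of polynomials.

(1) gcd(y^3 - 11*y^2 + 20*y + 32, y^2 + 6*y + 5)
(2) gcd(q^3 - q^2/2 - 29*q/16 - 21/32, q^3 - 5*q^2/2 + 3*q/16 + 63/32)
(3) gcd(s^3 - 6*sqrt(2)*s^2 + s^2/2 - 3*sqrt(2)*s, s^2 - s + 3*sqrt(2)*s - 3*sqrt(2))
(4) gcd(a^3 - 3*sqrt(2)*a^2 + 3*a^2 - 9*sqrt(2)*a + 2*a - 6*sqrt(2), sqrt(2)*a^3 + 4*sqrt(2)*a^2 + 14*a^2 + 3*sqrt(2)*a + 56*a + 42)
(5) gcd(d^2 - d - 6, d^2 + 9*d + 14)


(1) = y + 1
(2) = q^2 - q - 21/16
(3) = gcd(s*(s + 1/2)*(s - 6*sqrt(2)), (s - 1)*(s + 3*sqrt(2))) = 1
(4) = gcd((a + 1)*(a + 2)*(a - 3*sqrt(2)), (a + 3)*(a + 7*sqrt(2))*(sqrt(2)*a + sqrt(2))) = a + 1
(5) = gcd((d - 3)*(d + 2), (d + 2)*(d + 7)) = d + 2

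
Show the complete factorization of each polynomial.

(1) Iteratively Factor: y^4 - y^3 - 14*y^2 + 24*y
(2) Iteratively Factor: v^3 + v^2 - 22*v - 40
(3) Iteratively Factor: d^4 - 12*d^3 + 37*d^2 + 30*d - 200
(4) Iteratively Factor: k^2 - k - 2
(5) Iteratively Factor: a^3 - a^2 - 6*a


(1) = (y - 3)*(y^3 + 2*y^2 - 8*y) = y*(y - 3)*(y^2 + 2*y - 8) = y*(y - 3)*(y - 2)*(y + 4)
(2) = (v + 2)*(v^2 - v - 20) = (v - 5)*(v + 2)*(v + 4)
(3) = (d - 5)*(d^3 - 7*d^2 + 2*d + 40) = (d - 5)*(d + 2)*(d^2 - 9*d + 20) = (d - 5)*(d - 4)*(d + 2)*(d - 5)
(4) = (k - 2)*(k + 1)
(5) = (a)*(a^2 - a - 6) = a*(a + 2)*(a - 3)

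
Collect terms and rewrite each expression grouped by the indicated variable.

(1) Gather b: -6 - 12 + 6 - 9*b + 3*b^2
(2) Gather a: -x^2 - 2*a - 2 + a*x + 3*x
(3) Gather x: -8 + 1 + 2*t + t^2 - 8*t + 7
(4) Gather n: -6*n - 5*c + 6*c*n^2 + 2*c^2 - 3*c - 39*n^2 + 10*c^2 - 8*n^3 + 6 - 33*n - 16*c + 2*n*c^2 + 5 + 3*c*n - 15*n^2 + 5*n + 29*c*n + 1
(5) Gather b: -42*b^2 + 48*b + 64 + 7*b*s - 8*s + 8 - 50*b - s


(1) = 3*b^2 - 9*b - 12
(2) = a*(x - 2) - x^2 + 3*x - 2
(3) = t^2 - 6*t
(4) = 12*c^2 - 24*c - 8*n^3 + n^2*(6*c - 54) + n*(2*c^2 + 32*c - 34) + 12
(5) = -42*b^2 + b*(7*s - 2) - 9*s + 72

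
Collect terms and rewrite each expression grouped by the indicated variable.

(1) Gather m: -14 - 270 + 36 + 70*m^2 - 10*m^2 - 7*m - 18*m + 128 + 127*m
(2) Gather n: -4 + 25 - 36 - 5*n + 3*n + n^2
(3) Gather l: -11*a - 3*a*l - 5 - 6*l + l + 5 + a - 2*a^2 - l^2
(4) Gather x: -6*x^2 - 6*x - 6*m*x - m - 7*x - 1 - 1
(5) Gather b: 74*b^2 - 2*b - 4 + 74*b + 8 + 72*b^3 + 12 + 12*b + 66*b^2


(1) = 60*m^2 + 102*m - 120
(2) = n^2 - 2*n - 15
(3) = -2*a^2 - 10*a - l^2 + l*(-3*a - 5)
(4) = -m - 6*x^2 + x*(-6*m - 13) - 2
(5) = 72*b^3 + 140*b^2 + 84*b + 16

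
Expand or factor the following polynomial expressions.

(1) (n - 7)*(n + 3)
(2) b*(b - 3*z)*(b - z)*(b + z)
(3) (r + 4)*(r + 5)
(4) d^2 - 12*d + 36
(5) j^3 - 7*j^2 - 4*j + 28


(1) = n^2 - 4*n - 21
(2) = b^4 - 3*b^3*z - b^2*z^2 + 3*b*z^3
(3) = r^2 + 9*r + 20
(4) = (d - 6)^2
(5) = (j - 7)*(j - 2)*(j + 2)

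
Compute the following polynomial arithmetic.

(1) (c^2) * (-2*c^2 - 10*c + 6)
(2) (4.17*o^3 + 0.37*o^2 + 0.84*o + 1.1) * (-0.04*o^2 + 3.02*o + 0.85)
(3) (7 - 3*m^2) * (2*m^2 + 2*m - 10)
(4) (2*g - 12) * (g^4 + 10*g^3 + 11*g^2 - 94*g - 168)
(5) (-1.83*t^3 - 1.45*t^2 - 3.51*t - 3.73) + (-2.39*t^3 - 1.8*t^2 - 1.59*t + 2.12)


(1) = -2*c^4 - 10*c^3 + 6*c^2
(2) = -0.1668*o^5 + 12.5786*o^4 + 4.6283*o^3 + 2.8073*o^2 + 4.036*o + 0.935
(3) = -6*m^4 - 6*m^3 + 44*m^2 + 14*m - 70
(4) = 2*g^5 + 8*g^4 - 98*g^3 - 320*g^2 + 792*g + 2016
(5) = -4.22*t^3 - 3.25*t^2 - 5.1*t - 1.61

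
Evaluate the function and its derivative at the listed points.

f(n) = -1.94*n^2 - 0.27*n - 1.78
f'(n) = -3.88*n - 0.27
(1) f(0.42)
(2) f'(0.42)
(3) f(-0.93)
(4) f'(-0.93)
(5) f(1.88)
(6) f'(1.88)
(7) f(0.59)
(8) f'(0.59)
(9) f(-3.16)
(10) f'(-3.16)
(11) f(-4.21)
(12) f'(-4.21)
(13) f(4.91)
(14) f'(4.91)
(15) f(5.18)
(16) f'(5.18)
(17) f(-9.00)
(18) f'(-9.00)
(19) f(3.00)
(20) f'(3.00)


(1) = -2.24
(2) = -1.90
(3) = -3.21
(4) = 3.34
(5) = -9.14
(6) = -7.56
(7) = -2.61
(8) = -2.56
(9) = -20.30
(10) = 11.99
(11) = -35.03
(12) = 16.06
(13) = -49.88
(14) = -19.32
(15) = -55.23
(16) = -20.37
(17) = -156.49
(18) = 34.65
(19) = -20.05
(20) = -11.91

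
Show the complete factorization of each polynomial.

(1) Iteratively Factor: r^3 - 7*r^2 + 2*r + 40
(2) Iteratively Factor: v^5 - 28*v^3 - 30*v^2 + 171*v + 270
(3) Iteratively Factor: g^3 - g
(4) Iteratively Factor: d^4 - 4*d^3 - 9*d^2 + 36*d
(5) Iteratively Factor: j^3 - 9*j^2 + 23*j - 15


(1) = (r - 4)*(r^2 - 3*r - 10) = (r - 4)*(r + 2)*(r - 5)
(2) = (v + 2)*(v^4 - 2*v^3 - 24*v^2 + 18*v + 135) = (v - 5)*(v + 2)*(v^3 + 3*v^2 - 9*v - 27) = (v - 5)*(v + 2)*(v + 3)*(v^2 - 9) = (v - 5)*(v + 2)*(v + 3)^2*(v - 3)
(3) = (g)*(g^2 - 1) = g*(g - 1)*(g + 1)
(4) = (d - 3)*(d^3 - d^2 - 12*d) = (d - 4)*(d - 3)*(d^2 + 3*d) = (d - 4)*(d - 3)*(d + 3)*(d)
(5) = (j - 3)*(j^2 - 6*j + 5) = (j - 3)*(j - 1)*(j - 5)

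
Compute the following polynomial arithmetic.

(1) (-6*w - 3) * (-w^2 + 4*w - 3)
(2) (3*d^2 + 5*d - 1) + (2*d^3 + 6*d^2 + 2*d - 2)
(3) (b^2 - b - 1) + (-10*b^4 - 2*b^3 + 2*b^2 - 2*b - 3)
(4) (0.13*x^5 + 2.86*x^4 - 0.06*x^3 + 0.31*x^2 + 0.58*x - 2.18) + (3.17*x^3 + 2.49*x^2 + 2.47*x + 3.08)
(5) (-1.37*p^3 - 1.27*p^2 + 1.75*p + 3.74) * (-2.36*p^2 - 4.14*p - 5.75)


(1) = 6*w^3 - 21*w^2 + 6*w + 9
(2) = 2*d^3 + 9*d^2 + 7*d - 3
(3) = -10*b^4 - 2*b^3 + 3*b^2 - 3*b - 4
(4) = 0.13*x^5 + 2.86*x^4 + 3.11*x^3 + 2.8*x^2 + 3.05*x + 0.9
(5) = 3.2332*p^5 + 8.669*p^4 + 9.0053*p^3 - 8.7689*p^2 - 25.5461*p - 21.505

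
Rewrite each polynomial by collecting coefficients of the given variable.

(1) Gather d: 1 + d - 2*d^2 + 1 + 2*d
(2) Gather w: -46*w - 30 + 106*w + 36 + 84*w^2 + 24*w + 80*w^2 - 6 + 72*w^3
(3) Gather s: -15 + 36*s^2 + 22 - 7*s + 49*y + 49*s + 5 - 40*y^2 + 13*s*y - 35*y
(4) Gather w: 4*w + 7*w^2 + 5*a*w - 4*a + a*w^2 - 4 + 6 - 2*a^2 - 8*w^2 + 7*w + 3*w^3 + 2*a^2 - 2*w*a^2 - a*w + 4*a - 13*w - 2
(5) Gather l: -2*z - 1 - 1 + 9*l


(1) = -2*d^2 + 3*d + 2
(2) = 72*w^3 + 164*w^2 + 84*w
(3) = 36*s^2 + s*(13*y + 42) - 40*y^2 + 14*y + 12
(4) = 3*w^3 + w^2*(a - 1) + w*(-2*a^2 + 4*a - 2)
(5) = 9*l - 2*z - 2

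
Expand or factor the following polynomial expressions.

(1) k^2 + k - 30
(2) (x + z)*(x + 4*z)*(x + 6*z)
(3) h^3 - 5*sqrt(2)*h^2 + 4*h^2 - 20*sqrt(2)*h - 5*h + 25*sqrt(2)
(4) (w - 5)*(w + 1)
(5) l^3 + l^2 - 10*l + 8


(1) = (k - 5)*(k + 6)
(2) = x^3 + 11*x^2*z + 34*x*z^2 + 24*z^3
(3) = (h - 1)*(h + 5)*(h - 5*sqrt(2))
(4) = w^2 - 4*w - 5
(5) = (l - 2)*(l - 1)*(l + 4)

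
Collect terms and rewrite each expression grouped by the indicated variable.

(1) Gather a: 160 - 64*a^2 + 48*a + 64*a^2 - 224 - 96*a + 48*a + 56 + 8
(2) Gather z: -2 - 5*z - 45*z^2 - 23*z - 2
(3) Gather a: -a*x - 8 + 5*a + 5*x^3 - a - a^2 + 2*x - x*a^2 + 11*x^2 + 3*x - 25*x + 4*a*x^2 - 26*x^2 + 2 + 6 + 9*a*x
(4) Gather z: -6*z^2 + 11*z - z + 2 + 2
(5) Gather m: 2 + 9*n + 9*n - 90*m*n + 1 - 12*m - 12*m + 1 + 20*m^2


(1) = 0
(2) = -45*z^2 - 28*z - 4
(3) = a^2*(-x - 1) + a*(4*x^2 + 8*x + 4) + 5*x^3 - 15*x^2 - 20*x
(4) = -6*z^2 + 10*z + 4
(5) = 20*m^2 + m*(-90*n - 24) + 18*n + 4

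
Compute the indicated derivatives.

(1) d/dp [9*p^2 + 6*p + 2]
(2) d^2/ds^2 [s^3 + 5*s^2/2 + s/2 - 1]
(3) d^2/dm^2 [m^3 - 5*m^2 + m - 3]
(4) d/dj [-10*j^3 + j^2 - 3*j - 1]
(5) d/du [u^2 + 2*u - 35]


(1) = 18*p + 6
(2) = 6*s + 5
(3) = 6*m - 10
(4) = -30*j^2 + 2*j - 3
(5) = 2*u + 2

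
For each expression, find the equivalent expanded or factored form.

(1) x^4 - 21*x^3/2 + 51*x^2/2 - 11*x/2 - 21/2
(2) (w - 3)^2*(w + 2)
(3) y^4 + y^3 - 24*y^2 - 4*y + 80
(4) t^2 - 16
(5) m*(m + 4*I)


(1) = (x - 7)*(x - 3)*(x - 1)*(x + 1/2)
(2) = w^3 - 4*w^2 - 3*w + 18
(3) = (y - 4)*(y - 2)*(y + 2)*(y + 5)
(4) = (t - 4)*(t + 4)
(5) = m^2 + 4*I*m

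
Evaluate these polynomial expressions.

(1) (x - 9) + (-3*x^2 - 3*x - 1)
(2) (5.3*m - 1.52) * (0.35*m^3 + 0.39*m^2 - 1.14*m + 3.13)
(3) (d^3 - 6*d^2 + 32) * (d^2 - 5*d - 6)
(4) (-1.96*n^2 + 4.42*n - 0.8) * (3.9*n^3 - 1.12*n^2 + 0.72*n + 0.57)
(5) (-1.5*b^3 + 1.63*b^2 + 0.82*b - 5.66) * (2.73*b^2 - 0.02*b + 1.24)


(1) = -3*x^2 - 2*x - 10
(2) = 1.855*m^4 + 1.535*m^3 - 6.6348*m^2 + 18.3218*m - 4.7576
(3) = d^5 - 11*d^4 + 24*d^3 + 68*d^2 - 160*d - 192
(4) = -7.644*n^5 + 19.4332*n^4 - 9.4816*n^3 + 2.9612*n^2 + 1.9434*n - 0.456
(5) = -4.095*b^5 + 4.4799*b^4 + 0.346*b^3 - 13.447*b^2 + 1.13*b - 7.0184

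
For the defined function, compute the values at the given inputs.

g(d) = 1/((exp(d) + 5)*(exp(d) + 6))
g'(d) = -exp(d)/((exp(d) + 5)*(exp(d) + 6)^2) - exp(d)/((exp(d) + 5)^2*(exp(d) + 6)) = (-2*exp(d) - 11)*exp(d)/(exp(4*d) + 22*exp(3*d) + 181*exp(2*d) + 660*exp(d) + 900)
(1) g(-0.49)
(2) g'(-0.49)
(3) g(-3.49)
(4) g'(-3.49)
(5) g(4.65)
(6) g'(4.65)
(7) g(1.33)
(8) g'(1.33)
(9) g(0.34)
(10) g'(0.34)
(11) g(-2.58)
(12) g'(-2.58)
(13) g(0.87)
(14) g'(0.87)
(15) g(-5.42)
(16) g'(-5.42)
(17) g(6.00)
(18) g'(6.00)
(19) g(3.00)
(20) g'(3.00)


(1) = 0.03
(2) = -0.01
(3) = 0.03
(4) = -0.00
(5) = 0.00
(6) = -0.00
(7) = 0.01
(8) = -0.01
(9) = 0.02
(10) = -0.01
(11) = 0.03
(12) = -0.00
(13) = 0.02
(14) = -0.01
(15) = 0.03
(16) = -0.00
(17) = 0.00
(18) = -0.00
(19) = 0.00
(20) = -0.00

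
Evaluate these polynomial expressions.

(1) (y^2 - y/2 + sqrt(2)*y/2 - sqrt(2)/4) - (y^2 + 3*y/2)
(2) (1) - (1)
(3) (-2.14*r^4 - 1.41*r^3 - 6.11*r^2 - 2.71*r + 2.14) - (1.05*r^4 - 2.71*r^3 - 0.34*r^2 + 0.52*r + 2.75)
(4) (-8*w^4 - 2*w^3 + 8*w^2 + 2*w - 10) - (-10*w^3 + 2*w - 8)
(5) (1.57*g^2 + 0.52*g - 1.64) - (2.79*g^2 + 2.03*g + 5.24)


(1) = -2*y + sqrt(2)*y/2 - sqrt(2)/4
(2) = 0
(3) = -3.19*r^4 + 1.3*r^3 - 5.77*r^2 - 3.23*r - 0.61
(4) = -8*w^4 + 8*w^3 + 8*w^2 - 2
(5) = -1.22*g^2 - 1.51*g - 6.88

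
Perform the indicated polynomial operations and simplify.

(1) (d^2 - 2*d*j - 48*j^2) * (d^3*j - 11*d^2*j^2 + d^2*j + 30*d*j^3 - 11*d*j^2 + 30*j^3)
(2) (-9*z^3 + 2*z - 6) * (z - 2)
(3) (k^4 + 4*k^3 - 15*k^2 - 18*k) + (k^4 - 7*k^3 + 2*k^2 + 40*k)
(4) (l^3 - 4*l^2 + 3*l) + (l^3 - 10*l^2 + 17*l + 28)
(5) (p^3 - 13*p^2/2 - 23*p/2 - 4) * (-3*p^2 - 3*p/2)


(1) = d^5*j - 13*d^4*j^2 + d^4*j + 4*d^3*j^3 - 13*d^3*j^2 + 468*d^2*j^4 + 4*d^2*j^3 - 1440*d*j^5 + 468*d*j^4 - 1440*j^5
(2) = -9*z^4 + 18*z^3 + 2*z^2 - 10*z + 12
(3) = 2*k^4 - 3*k^3 - 13*k^2 + 22*k
(4) = 2*l^3 - 14*l^2 + 20*l + 28
(5) = -3*p^5 + 18*p^4 + 177*p^3/4 + 117*p^2/4 + 6*p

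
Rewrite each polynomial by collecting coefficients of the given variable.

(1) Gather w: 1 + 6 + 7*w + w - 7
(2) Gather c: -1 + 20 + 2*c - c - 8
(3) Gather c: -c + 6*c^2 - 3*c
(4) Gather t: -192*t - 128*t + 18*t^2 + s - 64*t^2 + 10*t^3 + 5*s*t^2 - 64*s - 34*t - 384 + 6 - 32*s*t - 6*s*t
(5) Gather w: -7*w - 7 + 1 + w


(1) = 8*w
(2) = c + 11
(3) = 6*c^2 - 4*c
(4) = -63*s + 10*t^3 + t^2*(5*s - 46) + t*(-38*s - 354) - 378
(5) = -6*w - 6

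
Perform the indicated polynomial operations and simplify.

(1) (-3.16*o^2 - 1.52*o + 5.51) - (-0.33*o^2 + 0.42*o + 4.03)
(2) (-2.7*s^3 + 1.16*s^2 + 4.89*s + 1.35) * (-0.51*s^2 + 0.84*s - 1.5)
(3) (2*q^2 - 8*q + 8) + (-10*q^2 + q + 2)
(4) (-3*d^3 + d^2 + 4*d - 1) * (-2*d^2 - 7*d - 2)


(1) = -2.83*o^2 - 1.94*o + 1.48
(2) = 1.377*s^5 - 2.8596*s^4 + 2.5305*s^3 + 1.6791*s^2 - 6.201*s - 2.025
(3) = -8*q^2 - 7*q + 10
(4) = 6*d^5 + 19*d^4 - 9*d^3 - 28*d^2 - d + 2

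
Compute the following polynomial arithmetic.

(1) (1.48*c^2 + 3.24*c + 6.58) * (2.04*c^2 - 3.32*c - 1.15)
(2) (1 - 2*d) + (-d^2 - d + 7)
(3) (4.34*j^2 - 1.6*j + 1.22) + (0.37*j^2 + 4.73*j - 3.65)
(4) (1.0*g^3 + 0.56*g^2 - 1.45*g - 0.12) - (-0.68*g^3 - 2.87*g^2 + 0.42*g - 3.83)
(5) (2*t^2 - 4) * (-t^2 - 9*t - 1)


(1) = 3.0192*c^4 + 1.696*c^3 + 0.9644*c^2 - 25.5716*c - 7.567
(2) = -d^2 - 3*d + 8
(3) = 4.71*j^2 + 3.13*j - 2.43
(4) = 1.68*g^3 + 3.43*g^2 - 1.87*g + 3.71
(5) = -2*t^4 - 18*t^3 + 2*t^2 + 36*t + 4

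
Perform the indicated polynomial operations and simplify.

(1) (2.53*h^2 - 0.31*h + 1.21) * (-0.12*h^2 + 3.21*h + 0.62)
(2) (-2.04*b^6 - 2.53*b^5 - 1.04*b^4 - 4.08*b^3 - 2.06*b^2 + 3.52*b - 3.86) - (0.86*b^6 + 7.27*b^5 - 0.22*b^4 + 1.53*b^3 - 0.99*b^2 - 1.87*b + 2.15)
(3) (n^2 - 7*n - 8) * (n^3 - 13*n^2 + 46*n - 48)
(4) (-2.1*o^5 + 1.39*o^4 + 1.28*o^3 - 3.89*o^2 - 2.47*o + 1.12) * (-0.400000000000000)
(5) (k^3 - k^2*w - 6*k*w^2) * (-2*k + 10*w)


(1) = -0.3036*h^4 + 8.1585*h^3 + 0.4283*h^2 + 3.6919*h + 0.7502
(2) = -2.9*b^6 - 9.8*b^5 - 0.82*b^4 - 5.61*b^3 - 1.07*b^2 + 5.39*b - 6.01
(3) = n^5 - 20*n^4 + 129*n^3 - 266*n^2 - 32*n + 384
(4) = 0.84*o^5 - 0.556*o^4 - 0.512*o^3 + 1.556*o^2 + 0.988*o - 0.448
(5) = -2*k^4 + 12*k^3*w + 2*k^2*w^2 - 60*k*w^3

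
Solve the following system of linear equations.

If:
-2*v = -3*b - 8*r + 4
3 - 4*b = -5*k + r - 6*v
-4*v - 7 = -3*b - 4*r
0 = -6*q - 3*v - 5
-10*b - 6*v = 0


Then:
b = 10/13
k = 239/156
q = -5/26
r = -17/156
v = -50/39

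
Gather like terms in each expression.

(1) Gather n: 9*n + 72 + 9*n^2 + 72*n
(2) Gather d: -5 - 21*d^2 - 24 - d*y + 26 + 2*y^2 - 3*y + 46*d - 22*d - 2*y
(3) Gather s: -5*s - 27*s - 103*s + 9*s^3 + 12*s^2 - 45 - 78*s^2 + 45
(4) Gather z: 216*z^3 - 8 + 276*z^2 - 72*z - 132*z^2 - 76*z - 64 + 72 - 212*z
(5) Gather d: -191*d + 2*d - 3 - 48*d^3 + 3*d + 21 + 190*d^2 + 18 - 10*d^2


(1) = 9*n^2 + 81*n + 72
(2) = -21*d^2 + d*(24 - y) + 2*y^2 - 5*y - 3
(3) = 9*s^3 - 66*s^2 - 135*s
(4) = 216*z^3 + 144*z^2 - 360*z
(5) = -48*d^3 + 180*d^2 - 186*d + 36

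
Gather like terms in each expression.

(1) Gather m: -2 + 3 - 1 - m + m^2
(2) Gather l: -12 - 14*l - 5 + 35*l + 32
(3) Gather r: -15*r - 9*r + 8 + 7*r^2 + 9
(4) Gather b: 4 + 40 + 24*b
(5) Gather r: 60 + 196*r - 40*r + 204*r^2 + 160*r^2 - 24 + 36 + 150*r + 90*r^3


(1) = m^2 - m
(2) = 21*l + 15
(3) = 7*r^2 - 24*r + 17
(4) = 24*b + 44
(5) = 90*r^3 + 364*r^2 + 306*r + 72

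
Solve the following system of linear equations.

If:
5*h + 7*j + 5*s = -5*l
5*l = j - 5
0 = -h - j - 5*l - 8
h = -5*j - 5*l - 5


Then:
h = -9/2
j = 3/4
l = -17/20
s = 43/10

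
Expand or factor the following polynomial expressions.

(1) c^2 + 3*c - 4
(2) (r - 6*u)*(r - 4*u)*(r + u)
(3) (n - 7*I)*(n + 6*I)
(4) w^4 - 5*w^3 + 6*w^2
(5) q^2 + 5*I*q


(1) = (c - 1)*(c + 4)
(2) = r^3 - 9*r^2*u + 14*r*u^2 + 24*u^3
(3) = n^2 - I*n + 42
(4) = w^2*(w - 3)*(w - 2)
(5) = q*(q + 5*I)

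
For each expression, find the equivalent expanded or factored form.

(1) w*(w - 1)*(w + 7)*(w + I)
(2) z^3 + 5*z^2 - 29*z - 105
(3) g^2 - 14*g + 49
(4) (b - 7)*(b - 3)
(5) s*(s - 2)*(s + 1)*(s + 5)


(1) = w^4 + 6*w^3 + I*w^3 - 7*w^2 + 6*I*w^2 - 7*I*w
(2) = (z - 5)*(z + 3)*(z + 7)
(3) = (g - 7)^2
(4) = b^2 - 10*b + 21
(5) = s^4 + 4*s^3 - 7*s^2 - 10*s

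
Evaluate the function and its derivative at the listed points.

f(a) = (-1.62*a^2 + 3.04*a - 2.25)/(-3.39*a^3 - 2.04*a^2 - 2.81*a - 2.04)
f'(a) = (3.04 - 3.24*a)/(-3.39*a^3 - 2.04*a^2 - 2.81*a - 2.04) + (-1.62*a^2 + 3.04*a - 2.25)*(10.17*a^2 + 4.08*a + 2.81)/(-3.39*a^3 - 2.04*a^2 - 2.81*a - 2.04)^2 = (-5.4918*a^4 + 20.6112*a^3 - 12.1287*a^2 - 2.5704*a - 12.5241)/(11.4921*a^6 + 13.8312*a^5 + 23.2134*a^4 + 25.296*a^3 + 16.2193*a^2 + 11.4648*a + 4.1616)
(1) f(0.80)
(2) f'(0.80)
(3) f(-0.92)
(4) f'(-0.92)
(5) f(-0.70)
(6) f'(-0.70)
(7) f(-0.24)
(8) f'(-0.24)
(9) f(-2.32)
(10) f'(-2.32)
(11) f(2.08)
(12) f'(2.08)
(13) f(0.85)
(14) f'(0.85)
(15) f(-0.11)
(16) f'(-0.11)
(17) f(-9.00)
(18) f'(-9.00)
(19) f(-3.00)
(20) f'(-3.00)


(1) = 0.12
(2) = -0.26
(3) = -4.40
(4) = -19.00
(5) = -57.36
(6) = -3081.69
(7) = 2.14
(8) = -6.26
(9) = -0.50
(10) = -0.38
(11) = 0.06
(12) = 0.01
(13) = 0.10
(14) = -0.21
(15) = 1.49
(16) = -4.05
(17) = -0.07
(18) = -0.01
(19) = -0.33
(20) = -0.18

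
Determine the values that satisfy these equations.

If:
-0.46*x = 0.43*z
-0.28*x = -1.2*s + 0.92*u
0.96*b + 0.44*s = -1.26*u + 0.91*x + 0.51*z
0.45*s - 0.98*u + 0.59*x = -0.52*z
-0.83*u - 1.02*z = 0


Then:
b = 0.00
s = 0.00
u = 0.00
x = 0.00
z = 0.00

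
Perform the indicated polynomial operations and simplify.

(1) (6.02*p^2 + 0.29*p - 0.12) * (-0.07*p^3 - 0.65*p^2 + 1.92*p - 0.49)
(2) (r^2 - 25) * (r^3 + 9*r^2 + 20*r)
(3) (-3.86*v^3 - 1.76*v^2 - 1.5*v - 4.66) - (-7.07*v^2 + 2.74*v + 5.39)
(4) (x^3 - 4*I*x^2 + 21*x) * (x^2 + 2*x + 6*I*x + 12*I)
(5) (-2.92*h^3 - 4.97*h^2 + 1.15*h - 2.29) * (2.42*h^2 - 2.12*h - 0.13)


(1) = -0.4214*p^5 - 3.9333*p^4 + 11.3783*p^3 - 2.315*p^2 - 0.3725*p + 0.0588
(2) = r^5 + 9*r^4 - 5*r^3 - 225*r^2 - 500*r
(3) = -3.86*v^3 + 5.31*v^2 - 4.24*v - 10.05
(4) = x^5 + 2*x^4 + 2*I*x^4 + 45*x^3 + 4*I*x^3 + 90*x^2 + 126*I*x^2 + 252*I*x
(5) = -7.0664*h^5 - 5.837*h^4 + 13.699*h^3 - 7.3337*h^2 + 4.7053*h + 0.2977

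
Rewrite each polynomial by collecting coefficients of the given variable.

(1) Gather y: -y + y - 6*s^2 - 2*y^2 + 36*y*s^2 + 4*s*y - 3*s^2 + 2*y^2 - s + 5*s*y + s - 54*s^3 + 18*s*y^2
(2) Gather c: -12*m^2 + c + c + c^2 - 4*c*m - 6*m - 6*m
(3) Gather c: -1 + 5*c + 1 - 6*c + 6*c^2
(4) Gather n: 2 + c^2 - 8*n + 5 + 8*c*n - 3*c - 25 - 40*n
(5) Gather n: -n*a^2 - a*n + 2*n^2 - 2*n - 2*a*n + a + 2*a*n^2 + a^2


(1) = -54*s^3 - 9*s^2 + 18*s*y^2 + y*(36*s^2 + 9*s)
(2) = c^2 + c*(2 - 4*m) - 12*m^2 - 12*m
(3) = 6*c^2 - c
(4) = c^2 - 3*c + n*(8*c - 48) - 18
(5) = a^2 + a + n^2*(2*a + 2) + n*(-a^2 - 3*a - 2)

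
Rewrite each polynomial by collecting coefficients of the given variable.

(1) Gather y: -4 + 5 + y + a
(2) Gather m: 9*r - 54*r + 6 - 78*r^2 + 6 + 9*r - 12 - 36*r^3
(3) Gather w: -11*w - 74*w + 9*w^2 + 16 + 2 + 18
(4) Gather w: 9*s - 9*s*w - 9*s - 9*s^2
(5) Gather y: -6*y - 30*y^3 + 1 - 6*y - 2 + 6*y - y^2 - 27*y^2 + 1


(1) = a + y + 1
(2) = -36*r^3 - 78*r^2 - 36*r
(3) = 9*w^2 - 85*w + 36
(4) = -9*s^2 - 9*s*w
(5) = -30*y^3 - 28*y^2 - 6*y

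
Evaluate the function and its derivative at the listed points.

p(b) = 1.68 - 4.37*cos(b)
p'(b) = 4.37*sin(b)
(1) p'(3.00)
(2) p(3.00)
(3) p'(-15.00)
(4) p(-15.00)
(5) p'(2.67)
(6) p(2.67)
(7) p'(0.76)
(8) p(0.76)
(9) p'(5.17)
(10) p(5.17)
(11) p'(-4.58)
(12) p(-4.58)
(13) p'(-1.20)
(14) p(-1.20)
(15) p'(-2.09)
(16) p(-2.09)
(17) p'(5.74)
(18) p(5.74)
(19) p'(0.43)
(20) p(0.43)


(1) = 0.62
(2) = 6.01
(3) = -2.84
(4) = 5.00
(5) = 1.99
(6) = 5.57
(7) = 3.01
(8) = -1.49
(9) = -3.92
(10) = -0.25
(11) = 4.33
(12) = 2.26
(13) = -4.07
(14) = 0.10
(15) = -3.79
(16) = 3.85
(17) = -2.26
(18) = -2.06
(19) = 1.82
(20) = -2.29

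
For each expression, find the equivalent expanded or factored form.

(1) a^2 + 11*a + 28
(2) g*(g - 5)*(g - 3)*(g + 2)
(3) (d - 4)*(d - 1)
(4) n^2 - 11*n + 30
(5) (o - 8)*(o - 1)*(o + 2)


(1) = (a + 4)*(a + 7)
(2) = g^4 - 6*g^3 - g^2 + 30*g
(3) = d^2 - 5*d + 4
(4) = (n - 6)*(n - 5)
(5) = o^3 - 7*o^2 - 10*o + 16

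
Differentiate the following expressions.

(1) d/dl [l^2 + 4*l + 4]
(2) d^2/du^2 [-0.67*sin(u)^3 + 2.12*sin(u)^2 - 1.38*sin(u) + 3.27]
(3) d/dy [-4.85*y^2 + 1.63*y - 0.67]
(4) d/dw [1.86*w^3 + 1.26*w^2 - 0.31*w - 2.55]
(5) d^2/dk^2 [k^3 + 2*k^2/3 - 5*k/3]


(1) = 2*l + 4
(2) = 1.8825*sin(u) - 1.5075*sin(3*u) + 4.24*cos(2*u)
(3) = 1.63 - 9.7*y
(4) = 5.58*w^2 + 2.52*w - 0.31
(5) = 6*k + 4/3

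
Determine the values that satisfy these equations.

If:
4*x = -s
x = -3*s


Then:
s = 0
x = 0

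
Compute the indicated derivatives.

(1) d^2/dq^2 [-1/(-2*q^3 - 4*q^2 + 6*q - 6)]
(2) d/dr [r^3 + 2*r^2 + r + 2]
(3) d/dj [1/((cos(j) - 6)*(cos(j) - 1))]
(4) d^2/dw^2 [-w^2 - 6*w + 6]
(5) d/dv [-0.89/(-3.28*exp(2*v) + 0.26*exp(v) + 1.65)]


(1) = (-(3*q + 2)*(q^3 + 2*q^2 - 3*q + 3) + (3*q^2 + 4*q - 3)^2)/(q^3 + 2*q^2 - 3*q + 3)^3
(2) = 3*r^2 + 4*r + 1
(3) = (2*cos(j) - 7)*sin(j)/((cos(j) - 6)^2*(cos(j) - 1)^2)
(4) = -2
(5) = (0.2314 - 5.8384*exp(v))*exp(v)/(-3.28*exp(2*v) + 0.26*exp(v) + 1.65)^2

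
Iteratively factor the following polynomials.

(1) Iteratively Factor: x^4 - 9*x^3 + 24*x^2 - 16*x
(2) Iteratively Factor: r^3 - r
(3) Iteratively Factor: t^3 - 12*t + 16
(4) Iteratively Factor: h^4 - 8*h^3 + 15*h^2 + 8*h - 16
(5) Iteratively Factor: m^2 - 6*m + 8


(1) = (x - 4)*(x^3 - 5*x^2 + 4*x) = (x - 4)^2*(x^2 - x) = x*(x - 4)^2*(x - 1)
(2) = (r + 1)*(r^2 - r) = (r - 1)*(r + 1)*(r)
(3) = (t - 2)*(t^2 + 2*t - 8) = (t - 2)*(t + 4)*(t - 2)
(4) = (h - 4)*(h^3 - 4*h^2 - h + 4) = (h - 4)^2*(h^2 - 1) = (h - 4)^2*(h - 1)*(h + 1)
(5) = (m - 2)*(m - 4)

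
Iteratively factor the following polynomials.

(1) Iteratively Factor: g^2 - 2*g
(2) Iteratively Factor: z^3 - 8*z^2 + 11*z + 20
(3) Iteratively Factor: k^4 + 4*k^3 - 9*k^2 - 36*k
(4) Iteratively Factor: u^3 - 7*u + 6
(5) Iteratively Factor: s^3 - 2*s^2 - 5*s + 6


(1) = (g - 2)*(g)
(2) = (z - 4)*(z^2 - 4*z - 5) = (z - 5)*(z - 4)*(z + 1)
(3) = (k + 3)*(k^3 + k^2 - 12*k) = (k - 3)*(k + 3)*(k^2 + 4*k) = k*(k - 3)*(k + 3)*(k + 4)
(4) = (u + 3)*(u^2 - 3*u + 2) = (u - 1)*(u + 3)*(u - 2)
(5) = (s - 1)*(s^2 - s - 6) = (s - 3)*(s - 1)*(s + 2)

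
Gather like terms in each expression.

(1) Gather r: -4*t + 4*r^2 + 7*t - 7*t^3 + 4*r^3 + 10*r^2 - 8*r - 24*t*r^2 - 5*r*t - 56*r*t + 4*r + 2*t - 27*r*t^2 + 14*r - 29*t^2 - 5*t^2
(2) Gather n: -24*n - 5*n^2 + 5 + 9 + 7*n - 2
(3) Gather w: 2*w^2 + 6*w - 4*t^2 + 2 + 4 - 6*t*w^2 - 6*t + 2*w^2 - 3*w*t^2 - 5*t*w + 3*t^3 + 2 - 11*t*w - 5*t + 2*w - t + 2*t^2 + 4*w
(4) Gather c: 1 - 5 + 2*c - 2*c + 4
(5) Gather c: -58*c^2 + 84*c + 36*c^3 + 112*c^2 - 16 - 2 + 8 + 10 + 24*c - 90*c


(1) = 4*r^3 + r^2*(14 - 24*t) + r*(-27*t^2 - 61*t + 10) - 7*t^3 - 34*t^2 + 5*t
(2) = -5*n^2 - 17*n + 12
(3) = 3*t^3 - 2*t^2 - 12*t + w^2*(4 - 6*t) + w*(-3*t^2 - 16*t + 12) + 8
(4) = 0
(5) = 36*c^3 + 54*c^2 + 18*c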